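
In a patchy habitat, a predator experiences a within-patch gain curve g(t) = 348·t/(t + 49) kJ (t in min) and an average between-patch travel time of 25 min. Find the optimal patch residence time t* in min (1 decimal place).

35.0 min

By the marginal value theorem, leave when the instantaneous gain rate g'(t) equals the habitat-wide average g(t)/(T + t).
g'(t) = 348·49/(t + 49)². Setting 348·49/(t+49)² = 348t/[(t+49)(25+t)] gives 49(25+t) = t(t+49), so t² = 49×25 = 1225.
t* = √1225 = 35 min.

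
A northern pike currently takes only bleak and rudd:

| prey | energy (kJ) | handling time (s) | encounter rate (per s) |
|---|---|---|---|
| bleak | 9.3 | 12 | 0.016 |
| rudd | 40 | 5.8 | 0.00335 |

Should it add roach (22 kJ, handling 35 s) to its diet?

Intake rate on the current diet: R = (0.016×9.3 + 0.00335×40) / (1 + 0.016×12 + 0.00335×5.8) = 0.2828/1.211 = 0.2334 kJ/s.
roach: E/h = 22/35 = 0.6286 kJ/s.
0.6286 > 0.2334, so adding roach raises the average — include it.

Yes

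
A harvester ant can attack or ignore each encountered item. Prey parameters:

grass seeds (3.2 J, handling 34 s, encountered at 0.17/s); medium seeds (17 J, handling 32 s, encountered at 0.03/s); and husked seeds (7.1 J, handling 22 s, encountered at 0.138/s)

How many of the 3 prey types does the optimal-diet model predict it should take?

Profitabilities (E/h, J/s): medium seeds 0.531, husked seeds 0.323, grass seeds 0.0941. Add prey in this order while the next type's profitability exceeds the intake rate on those already taken.
Rate on top 1: 0.2602. husked seeds: 0.323 > 0.2602 → include.
Rate on top 2: 0.2982. grass seeds: 0.0941 < 0.2982 → exclude; stop.
Optimal diet: medium seeds, husked seeds — 2 of 3 types.

2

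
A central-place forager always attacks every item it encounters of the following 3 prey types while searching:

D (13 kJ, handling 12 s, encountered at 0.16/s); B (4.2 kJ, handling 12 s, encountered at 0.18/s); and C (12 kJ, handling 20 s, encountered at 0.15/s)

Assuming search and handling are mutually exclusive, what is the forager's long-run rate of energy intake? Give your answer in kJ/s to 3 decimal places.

R = Σλ_iE_i / (1 + Σλ_ih_i)
Numerator: 0.16×13 + 0.18×4.2 + 0.15×12 = 4.636
Denominator: 1 + 0.16×12 + 0.18×12 + 0.15×20 = 8.08
R = 4.636/8.08 = 0.5738 kJ/s

0.574 kJ/s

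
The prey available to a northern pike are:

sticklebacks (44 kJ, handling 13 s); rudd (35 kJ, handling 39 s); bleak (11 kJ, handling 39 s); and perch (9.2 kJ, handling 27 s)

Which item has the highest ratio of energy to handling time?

sticklebacks

Profitability E/h (kJ/s): sticklebacks = 44/13 = 3.38, rudd = 35/39 = 0.897, bleak = 11/39 = 0.282, perch = 9.2/27 = 0.341.
Ranked: sticklebacks > rudd > perch > bleak.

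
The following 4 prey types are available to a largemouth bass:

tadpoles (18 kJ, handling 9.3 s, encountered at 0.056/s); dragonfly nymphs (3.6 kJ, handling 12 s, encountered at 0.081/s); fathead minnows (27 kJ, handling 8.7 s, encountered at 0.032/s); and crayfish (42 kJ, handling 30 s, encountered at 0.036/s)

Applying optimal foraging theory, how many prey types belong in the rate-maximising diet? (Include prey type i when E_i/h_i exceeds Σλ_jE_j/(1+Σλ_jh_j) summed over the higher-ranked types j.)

3

E/h in descending order: fathead minnows 3.1, tadpoles 1.94, crayfish 1.4, dragonfly nymphs 0.3 kJ/s. The optimal diet is the largest prefix of this list for which every included type satisfies E_i/h_i > R on the types above it.
Rate on top 1: 0.6758. tadpoles: 1.94 > 0.6758 → include.
Rate on top 2: 1.04. crayfish: 1.4 > 1.04 → include.
Rate on top 3: 1.175. dragonfly nymphs: 0.3 < 1.175 → exclude; stop.
Optimal diet: fathead minnows, tadpoles, crayfish — 3 of 4 types.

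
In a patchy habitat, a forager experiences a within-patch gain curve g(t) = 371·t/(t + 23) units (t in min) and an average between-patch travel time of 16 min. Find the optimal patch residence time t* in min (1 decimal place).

19.2 min

By the marginal value theorem, leave when the instantaneous gain rate g'(t) equals the habitat-wide average g(t)/(T + t).
g'(t) = 371·23/(t + 23)². Setting 371·23/(t+23)² = 371t/[(t+23)(16+t)] gives 23(16+t) = t(t+23), so t² = 23×16 = 368.
t* = √368 = 19.18 min.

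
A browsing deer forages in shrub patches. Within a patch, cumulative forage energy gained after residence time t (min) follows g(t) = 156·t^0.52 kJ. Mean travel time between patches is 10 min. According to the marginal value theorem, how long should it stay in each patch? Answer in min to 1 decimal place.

Maximise g(t)/(T+t): set derivative to zero → g'(t)(T+t) = g(t).
g'(t) = 0.52·156·t^-0.48. Setting 0.52·156·t^-0.48 = 156·t^0.52/(10+t) gives 0.52(10+t) = t, so 0.48·t = 0.52×10.
t* = 0.52×10/0.48 = 10.83 min.

10.8 min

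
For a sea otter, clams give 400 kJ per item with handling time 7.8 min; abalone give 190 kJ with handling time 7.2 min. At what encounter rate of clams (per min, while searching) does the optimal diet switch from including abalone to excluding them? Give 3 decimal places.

0.136 per min

At the threshold, the rate on clams alone equals the profitability of abalone: λ·400/(1 + λ·7.8) = 190/7.2 = 26.39.
Rearranging, λ(400 − 26.39×7.8) = 26.39, so λ = 26.39/194.2 = 0.1359 per min.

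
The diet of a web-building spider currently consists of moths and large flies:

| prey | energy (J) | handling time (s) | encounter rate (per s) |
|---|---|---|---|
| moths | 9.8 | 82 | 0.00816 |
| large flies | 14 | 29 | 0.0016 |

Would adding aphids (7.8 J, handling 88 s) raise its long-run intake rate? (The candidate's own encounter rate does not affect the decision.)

Yes

On moths and large flies alone, R = ΣλE/(1+Σλh) = 0.1024/1.716 = 0.05967 J/s.
aphids: E/h = 7.8/88 = 0.08864 J/s.
0.08864 > 0.05967, so adding aphids raises the average — include it.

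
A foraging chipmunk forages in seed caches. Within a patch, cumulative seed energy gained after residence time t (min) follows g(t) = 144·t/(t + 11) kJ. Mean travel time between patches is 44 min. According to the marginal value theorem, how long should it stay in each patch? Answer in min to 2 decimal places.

22.00 min

Optimal t* satisfies g'(t*) = g(t*)/(T + t*).
g'(t) = 144·11/(t + 11)². Setting 144·11/(t+11)² = 144t/[(t+11)(44+t)] gives 11(44+t) = t(t+11), so t² = 11×44 = 484.
t* = √484 = 22 min.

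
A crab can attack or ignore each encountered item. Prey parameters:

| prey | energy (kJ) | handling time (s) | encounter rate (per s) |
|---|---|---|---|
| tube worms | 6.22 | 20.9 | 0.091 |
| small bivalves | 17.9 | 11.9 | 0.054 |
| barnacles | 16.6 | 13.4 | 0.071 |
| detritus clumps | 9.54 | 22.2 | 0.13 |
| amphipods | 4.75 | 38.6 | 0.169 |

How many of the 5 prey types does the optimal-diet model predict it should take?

E/h in descending order: small bivalves 1.5, barnacles 1.24, detritus clumps 0.43, tube worms 0.298, amphipods 0.123 kJ/s. The optimal diet is the largest prefix of this list for which every included type satisfies E_i/h_i > R on the types above it.
Rate on top 1: 0.5885. barnacles: 1.24 > 0.5885 → include.
Rate on top 2: 0.827. detritus clumps: 0.43 < 0.827 → exclude; stop.
Optimal diet: small bivalves, barnacles — 2 of 5 types.

2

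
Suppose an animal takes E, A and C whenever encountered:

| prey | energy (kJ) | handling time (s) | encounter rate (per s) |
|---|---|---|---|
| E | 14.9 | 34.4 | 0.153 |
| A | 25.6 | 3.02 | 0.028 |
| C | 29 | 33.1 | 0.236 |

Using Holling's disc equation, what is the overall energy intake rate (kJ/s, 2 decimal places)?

R = Σλ_iE_i / (1 + Σλ_ih_i)
Numerator: 0.153×14.9 + 0.028×25.6 + 0.236×29 = 9.84
Denominator: 1 + 0.153×34.4 + 0.028×3.02 + 0.236×33.1 = 14.16
R = 9.84/14.16 = 0.695 kJ/s

0.69 kJ/s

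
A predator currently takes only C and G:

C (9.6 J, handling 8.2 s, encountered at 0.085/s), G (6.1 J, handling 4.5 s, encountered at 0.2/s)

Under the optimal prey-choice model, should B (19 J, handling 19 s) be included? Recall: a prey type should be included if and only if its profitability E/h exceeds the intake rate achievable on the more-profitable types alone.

Yes

On C and G alone, R = ΣλE/(1+Σλh) = 2.036/2.597 = 0.784 J/s.
Profitability of B: 19/19 = 1 J/s.
1 > 0.784, so adding B raises the average — include it.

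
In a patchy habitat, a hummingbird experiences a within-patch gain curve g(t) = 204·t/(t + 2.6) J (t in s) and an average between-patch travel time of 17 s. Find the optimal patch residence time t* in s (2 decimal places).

6.65 s

Optimal t* satisfies g'(t*) = g(t*)/(T + t*).
g'(t) = 204·2.6/(t + 2.6)². Setting 204·2.6/(t+2.6)² = 204t/[(t+2.6)(17+t)] gives 2.6(17+t) = t(t+2.6), so t² = 2.6×17 = 44.2.
t* = √44.2 = 6.648 s.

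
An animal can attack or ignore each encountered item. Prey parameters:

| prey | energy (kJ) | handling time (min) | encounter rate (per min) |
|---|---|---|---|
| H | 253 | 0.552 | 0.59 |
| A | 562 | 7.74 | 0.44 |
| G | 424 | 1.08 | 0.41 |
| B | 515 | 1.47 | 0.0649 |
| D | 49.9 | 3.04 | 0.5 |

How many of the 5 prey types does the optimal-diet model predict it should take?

E/h in descending order: H 458, G 393, B 350, A 72.6, D 16.4 kJ/min. The optimal diet is the largest prefix of this list for which every included type satisfies E_i/h_i > R on the types above it.
Rate on top 1: 112.6. G: 393 > 112.6 → include.
Rate on top 2: 182.7. B: 350 > 182.7 → include.
Rate on top 3: 191.3. A: 72.6 < 191.3 → exclude; stop.
Optimal diet: H, G, B — 3 of 5 types.

3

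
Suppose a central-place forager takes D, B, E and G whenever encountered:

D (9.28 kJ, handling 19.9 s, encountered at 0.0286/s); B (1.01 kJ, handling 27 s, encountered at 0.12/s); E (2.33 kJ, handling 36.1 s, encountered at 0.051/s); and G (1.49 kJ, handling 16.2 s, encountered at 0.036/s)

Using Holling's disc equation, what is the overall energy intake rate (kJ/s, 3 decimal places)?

0.077 kJ/s

Energy encountered per unit search time: 0.0286×9.28 + 0.12×1.01 + 0.051×2.33 + 0.036×1.49 = 0.5591 kJ/s.
Handling time per unit search time: 0.0286×19.9 + 0.12×27 + 0.051×36.1 + 0.036×16.2 = 6.233.
Rate = 0.5591/(1 + 6.233) = 0.07729 kJ/s.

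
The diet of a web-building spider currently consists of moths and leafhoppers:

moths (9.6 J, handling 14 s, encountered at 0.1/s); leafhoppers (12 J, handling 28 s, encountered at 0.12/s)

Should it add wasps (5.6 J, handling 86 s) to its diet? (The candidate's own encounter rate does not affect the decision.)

Intake rate on the current diet: R = (0.1×9.6 + 0.12×12) / (1 + 0.1×14 + 0.12×28) = 2.4/5.76 = 0.4167 J/s.
wasps: E/h = 5.6/86 = 0.06512 J/s.
0.06512 < 0.4167, so adding wasps would lower the average — exclude it.

No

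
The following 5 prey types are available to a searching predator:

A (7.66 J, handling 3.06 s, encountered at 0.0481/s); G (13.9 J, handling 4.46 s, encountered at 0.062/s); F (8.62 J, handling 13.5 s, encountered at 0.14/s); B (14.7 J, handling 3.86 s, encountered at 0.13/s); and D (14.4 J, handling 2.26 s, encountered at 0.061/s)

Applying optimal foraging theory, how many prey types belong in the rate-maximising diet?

E/h in descending order: D 6.37, B 3.81, G 3.12, A 2.5, F 0.639 J/s. The optimal diet is the largest prefix of this list for which every included type satisfies E_i/h_i > R on the types above it.
Rate on top 1: 0.772. B: 3.81 > 0.772 → include.
Rate on top 2: 1.701. G: 3.12 > 1.701 → include.
Rate on top 3: 1.905. A: 2.5 > 1.905 → include.
Rate on top 4: 1.948. F: 0.639 < 1.948 → exclude; stop.
Optimal diet: D, B, G, A — 4 of 5 types.

4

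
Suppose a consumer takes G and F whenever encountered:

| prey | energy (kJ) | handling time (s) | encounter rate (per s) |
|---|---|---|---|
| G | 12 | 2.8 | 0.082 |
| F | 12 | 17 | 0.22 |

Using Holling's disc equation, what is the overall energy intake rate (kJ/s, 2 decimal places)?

Energy encountered per unit search time: 0.082×12 + 0.22×12 = 3.624 kJ/s.
Handling time per unit search time: 0.082×2.8 + 0.22×17 = 3.97.
Rate = 3.624/(1 + 3.97) = 0.7292 kJ/s.

0.73 kJ/s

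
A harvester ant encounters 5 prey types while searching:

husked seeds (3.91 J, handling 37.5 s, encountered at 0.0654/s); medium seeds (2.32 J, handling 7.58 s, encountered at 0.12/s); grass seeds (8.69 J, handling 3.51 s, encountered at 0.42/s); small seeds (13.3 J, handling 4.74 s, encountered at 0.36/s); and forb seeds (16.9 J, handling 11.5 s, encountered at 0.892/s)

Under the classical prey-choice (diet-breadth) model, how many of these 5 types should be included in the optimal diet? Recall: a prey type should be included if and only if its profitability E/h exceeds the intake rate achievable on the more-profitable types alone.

E/h in descending order: small seeds 2.81, grass seeds 2.48, forb seeds 1.47, medium seeds 0.306, husked seeds 0.104 J/s. The optimal diet is the largest prefix of this list for which every included type satisfies E_i/h_i > R on the types above it.
Rate on top 1: 1.769. grass seeds: 2.48 > 1.769 → include.
Rate on top 2: 2.018. forb seeds: 1.47 < 2.018 → exclude; stop.
Optimal diet: small seeds, grass seeds — 2 of 5 types.

2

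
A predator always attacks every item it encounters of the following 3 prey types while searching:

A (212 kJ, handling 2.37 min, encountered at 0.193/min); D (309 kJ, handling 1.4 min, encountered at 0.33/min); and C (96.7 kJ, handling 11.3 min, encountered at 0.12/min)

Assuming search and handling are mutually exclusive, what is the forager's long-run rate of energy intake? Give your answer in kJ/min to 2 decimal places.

R = (0.193×212 + 0.33×309 + 0.12×96.7) / (1 + 0.193×2.37 + 0.33×1.4 + 0.12×11.3) = 154.5/3.275 = 47.17 kJ/min.

47.17 kJ/min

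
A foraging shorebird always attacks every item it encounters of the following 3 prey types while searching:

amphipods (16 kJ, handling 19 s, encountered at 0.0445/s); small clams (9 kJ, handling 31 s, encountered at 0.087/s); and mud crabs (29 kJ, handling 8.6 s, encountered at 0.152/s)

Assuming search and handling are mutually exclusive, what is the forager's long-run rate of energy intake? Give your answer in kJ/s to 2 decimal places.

Energy encountered per unit search time: 0.0445×16 + 0.087×9 + 0.152×29 = 5.903 kJ/s.
Handling time per unit search time: 0.0445×19 + 0.087×31 + 0.152×8.6 = 4.85.
Rate = 5.903/(1 + 4.85) = 1.009 kJ/s.

1.01 kJ/s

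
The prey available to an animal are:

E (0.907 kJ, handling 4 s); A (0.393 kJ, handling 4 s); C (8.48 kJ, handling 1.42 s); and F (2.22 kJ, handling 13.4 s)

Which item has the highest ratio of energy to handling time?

Profitability E/h (kJ/s): E = 0.907/4 = 0.227, A = 0.393/4 = 0.0983, C = 8.48/1.42 = 5.97, F = 2.22/13.4 = 0.166.
Ranked: C > E > F > A.

C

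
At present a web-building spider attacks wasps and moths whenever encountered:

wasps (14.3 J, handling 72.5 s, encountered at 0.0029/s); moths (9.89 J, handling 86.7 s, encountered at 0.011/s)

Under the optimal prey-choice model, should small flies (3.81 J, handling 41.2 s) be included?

Current rate: (0.0029×14.3 + 0.011×9.89)/(1 + 0.0029×72.5 + 0.011×86.7) = 0.06944 J/s.
small flies: E/h = 3.81/41.2 = 0.09248 J/s.
Since 0.09248 > R, including small flies increases the long-run rate.

Yes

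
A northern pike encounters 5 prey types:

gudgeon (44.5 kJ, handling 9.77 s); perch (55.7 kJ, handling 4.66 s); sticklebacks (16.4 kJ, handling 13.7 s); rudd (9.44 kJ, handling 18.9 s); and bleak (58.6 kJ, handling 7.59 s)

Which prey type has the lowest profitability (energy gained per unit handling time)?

Profitability E/h (kJ/s): gudgeon = 44.5/9.77 = 4.55, perch = 55.7/4.66 = 12, sticklebacks = 16.4/13.7 = 1.2, rudd = 9.44/18.9 = 0.499, bleak = 58.6/7.59 = 7.72.
Ranked: perch > bleak > gudgeon > sticklebacks > rudd.

rudd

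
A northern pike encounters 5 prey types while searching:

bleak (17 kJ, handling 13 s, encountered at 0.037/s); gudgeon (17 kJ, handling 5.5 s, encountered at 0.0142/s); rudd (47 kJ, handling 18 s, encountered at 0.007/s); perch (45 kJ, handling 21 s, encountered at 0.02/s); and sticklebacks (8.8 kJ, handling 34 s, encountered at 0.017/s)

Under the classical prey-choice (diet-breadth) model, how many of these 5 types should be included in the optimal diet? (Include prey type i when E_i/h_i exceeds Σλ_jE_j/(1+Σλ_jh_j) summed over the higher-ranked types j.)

Rank by E/h (kJ/s): gudgeon 3.09, rudd 2.61, perch 2.14, bleak 1.31, sticklebacks 0.259. Include each in turn until the next type's E/h falls below the running intake rate.
Rate on top 1: 0.2239. rudd: 2.61 > 0.2239 → include.
Rate on top 2: 0.4737. perch: 2.14 > 0.4737 → include.
Rate on top 3: 0.9054. bleak: 1.31 > 0.9054 → include.
Rate on top 4: 0.9973. sticklebacks: 0.259 < 0.9973 → exclude; stop.
Optimal diet: gudgeon, rudd, perch, bleak — 4 of 5 types.

4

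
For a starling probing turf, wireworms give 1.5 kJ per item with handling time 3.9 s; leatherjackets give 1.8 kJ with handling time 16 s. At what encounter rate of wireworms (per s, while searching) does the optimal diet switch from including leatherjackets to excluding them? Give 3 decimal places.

At the threshold, the rate on wireworms alone equals the profitability of leatherjackets: λ·1.5/(1 + λ·3.9) = 1.8/16 = 0.1125.
Rearranging, λ(1.5 − 0.1125×3.9) = 0.1125, so λ = 0.1125/1.061 = 0.106 per s.

0.106 per s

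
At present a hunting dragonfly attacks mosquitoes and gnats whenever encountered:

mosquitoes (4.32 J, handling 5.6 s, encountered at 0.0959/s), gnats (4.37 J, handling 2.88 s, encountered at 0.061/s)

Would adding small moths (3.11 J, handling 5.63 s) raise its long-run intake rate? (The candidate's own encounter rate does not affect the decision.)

Current rate: (0.0959×4.32 + 0.061×4.37)/(1 + 0.0959×5.6 + 0.061×2.88) = 0.3975 J/s.
Profitability of small moths: 3.11/5.63 = 0.5524 J/s.
Since 0.5524 > R, including small moths increases the long-run rate.

Yes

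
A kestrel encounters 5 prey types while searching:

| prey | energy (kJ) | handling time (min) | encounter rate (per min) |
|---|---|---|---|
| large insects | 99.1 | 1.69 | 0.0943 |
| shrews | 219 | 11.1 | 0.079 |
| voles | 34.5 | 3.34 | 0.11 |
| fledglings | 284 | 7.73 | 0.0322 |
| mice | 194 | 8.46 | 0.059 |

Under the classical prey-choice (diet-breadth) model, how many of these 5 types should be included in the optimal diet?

Rank by E/h (kJ/min): large insects 58.6, fledglings 36.7, mice 22.9, shrews 19.7, voles 10.3. Include each in turn until the next type's E/h falls below the running intake rate.
Rate on top 1: 8.061. fledglings: 36.7 > 8.061 → include.
Rate on top 2: 13.13. mice: 22.9 > 13.13 → include.
Rate on top 3: 15.69. shrews: 19.7 > 15.69 → include.
Rate on top 4: 16.97. voles: 10.3 < 16.97 → exclude; stop.
Optimal diet: large insects, fledglings, mice, shrews — 4 of 5 types.

4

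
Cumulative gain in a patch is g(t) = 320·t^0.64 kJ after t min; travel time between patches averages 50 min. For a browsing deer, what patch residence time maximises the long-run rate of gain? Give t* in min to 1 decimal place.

88.9 min

Optimal t* satisfies g'(t*) = g(t*)/(T + t*).
g'(t) = 0.64·320·t^-0.36. Setting 0.64·320·t^-0.36 = 320·t^0.64/(50+t) gives 0.64(50+t) = t, so 0.36·t = 0.64×50.
t* = 0.64×50/0.36 = 88.89 min.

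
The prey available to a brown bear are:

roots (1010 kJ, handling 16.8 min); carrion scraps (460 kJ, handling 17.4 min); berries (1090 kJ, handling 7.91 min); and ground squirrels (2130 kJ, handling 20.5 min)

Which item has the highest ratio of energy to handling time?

berries

In descending order of E/h:
berries: 1090/7.91 = 138 kJ/min
ground squirrels: 2130/20.5 = 104 kJ/min
roots: 1010/16.8 = 60.1 kJ/min
carrion scraps: 460/17.4 = 26.4 kJ/min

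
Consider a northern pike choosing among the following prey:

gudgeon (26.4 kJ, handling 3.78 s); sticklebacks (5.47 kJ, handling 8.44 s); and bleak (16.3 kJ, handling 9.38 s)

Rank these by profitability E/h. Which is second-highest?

bleak

Profitability E/h (kJ/s): gudgeon = 26.4/3.78 = 6.98, sticklebacks = 5.47/8.44 = 0.648, bleak = 16.3/9.38 = 1.74.
Ranked: gudgeon > bleak > sticklebacks.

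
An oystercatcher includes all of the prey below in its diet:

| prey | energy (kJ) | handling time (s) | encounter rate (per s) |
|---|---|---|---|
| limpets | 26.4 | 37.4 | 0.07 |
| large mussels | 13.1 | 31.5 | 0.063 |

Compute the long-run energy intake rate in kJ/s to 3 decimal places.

R = (0.07×26.4 + 0.063×13.1) / (1 + 0.07×37.4 + 0.063×31.5) = 2.673/5.603 = 0.4772 kJ/s.

0.477 kJ/s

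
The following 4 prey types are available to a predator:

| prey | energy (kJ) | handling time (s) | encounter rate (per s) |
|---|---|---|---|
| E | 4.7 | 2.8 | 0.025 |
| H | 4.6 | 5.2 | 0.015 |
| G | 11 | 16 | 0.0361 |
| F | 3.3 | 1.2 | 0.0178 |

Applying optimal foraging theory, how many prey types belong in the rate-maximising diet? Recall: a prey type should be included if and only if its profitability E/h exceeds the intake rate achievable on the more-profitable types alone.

Profitabilities (E/h, kJ/s): F 2.75, E 1.68, H 0.885, G 0.688. Add prey in this order while the next type's profitability exceeds the intake rate on those already taken.
Rate on top 1: 0.05751. E: 1.68 > 0.05751 → include.
Rate on top 2: 0.1615. H: 0.885 > 0.1615 → include.
Rate on top 3: 0.2097. G: 0.688 > 0.2097 → include.
Optimal diet: F, E, H, G — 4 of 4 types.

4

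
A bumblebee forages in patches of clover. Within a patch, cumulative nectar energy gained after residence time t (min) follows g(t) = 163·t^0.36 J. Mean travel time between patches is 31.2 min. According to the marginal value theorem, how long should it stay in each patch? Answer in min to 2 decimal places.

Optimal t* satisfies g'(t*) = g(t*)/(T + t*).
g'(t) = 0.36·163·t^-0.64. Setting 0.36·163·t^-0.64 = 163·t^0.36/(31.2+t) gives 0.36(31.2+t) = t, so 0.64·t = 0.36×31.2.
t* = 0.36×31.2/0.64 = 17.55 min.

17.55 min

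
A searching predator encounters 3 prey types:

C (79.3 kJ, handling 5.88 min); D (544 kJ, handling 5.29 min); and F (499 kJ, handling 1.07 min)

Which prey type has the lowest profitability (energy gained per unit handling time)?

Profitability E/h (kJ/min): C = 79.3/5.88 = 13.5, D = 544/5.29 = 103, F = 499/1.07 = 466.
Ranked: F > D > C.

C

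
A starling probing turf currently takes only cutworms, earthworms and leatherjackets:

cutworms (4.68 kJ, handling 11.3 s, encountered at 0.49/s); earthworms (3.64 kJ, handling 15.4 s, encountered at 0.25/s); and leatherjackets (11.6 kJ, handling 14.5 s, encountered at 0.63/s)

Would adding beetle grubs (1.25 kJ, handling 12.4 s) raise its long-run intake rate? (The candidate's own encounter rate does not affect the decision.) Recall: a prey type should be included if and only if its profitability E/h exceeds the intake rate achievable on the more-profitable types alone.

No

On cutworms, earthworms and leatherjackets alone, R = ΣλE/(1+Σλh) = 10.51/19.52 = 0.5384 kJ/s.
Profitability of beetle grubs: 1.25/12.4 = 0.1008 kJ/s.
Since 0.1008 < R, time spent handling beetle grubs is better spent searching.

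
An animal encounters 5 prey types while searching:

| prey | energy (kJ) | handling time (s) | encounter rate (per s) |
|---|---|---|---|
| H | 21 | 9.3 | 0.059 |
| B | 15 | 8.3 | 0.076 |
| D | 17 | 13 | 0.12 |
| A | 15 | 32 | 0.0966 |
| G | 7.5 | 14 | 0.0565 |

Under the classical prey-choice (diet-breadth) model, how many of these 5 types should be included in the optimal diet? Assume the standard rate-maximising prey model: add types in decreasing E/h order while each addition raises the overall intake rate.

Profitabilities (E/h, kJ/s): H 2.26, B 1.81, D 1.31, G 0.536, A 0.469. Add prey in this order while the next type's profitability exceeds the intake rate on those already taken.
Rate on top 1: 0.8. B: 1.81 > 0.8 → include.
Rate on top 2: 1.092. D: 1.31 > 1.092 → include.
Rate on top 3: 1.182. G: 0.536 < 1.182 → exclude; stop.
Optimal diet: H, B, D — 3 of 5 types.

3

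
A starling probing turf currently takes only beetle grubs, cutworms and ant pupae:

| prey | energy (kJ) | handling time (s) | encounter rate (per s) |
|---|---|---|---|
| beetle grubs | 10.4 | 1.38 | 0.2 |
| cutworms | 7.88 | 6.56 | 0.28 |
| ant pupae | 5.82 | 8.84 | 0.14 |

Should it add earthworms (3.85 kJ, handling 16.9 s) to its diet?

No

Current rate: (0.2×10.4 + 0.28×7.88 + 0.14×5.82)/(1 + 0.2×1.38 + 0.28×6.56 + 0.14×8.84) = 1.173 kJ/s.
earthworms: E/h = 3.85/16.9 = 0.2278 kJ/s.
0.2278 < 1.173, so adding earthworms would lower the average — exclude it.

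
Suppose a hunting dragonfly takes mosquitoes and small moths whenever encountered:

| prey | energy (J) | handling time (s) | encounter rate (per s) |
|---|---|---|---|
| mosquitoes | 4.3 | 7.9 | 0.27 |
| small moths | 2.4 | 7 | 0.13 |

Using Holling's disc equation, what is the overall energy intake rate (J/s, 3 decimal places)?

0.364 J/s

R = Σλ_iE_i / (1 + Σλ_ih_i)
Numerator: 0.27×4.3 + 0.13×2.4 = 1.473
Denominator: 1 + 0.27×7.9 + 0.13×7 = 4.043
R = 1.473/4.043 = 0.3643 J/s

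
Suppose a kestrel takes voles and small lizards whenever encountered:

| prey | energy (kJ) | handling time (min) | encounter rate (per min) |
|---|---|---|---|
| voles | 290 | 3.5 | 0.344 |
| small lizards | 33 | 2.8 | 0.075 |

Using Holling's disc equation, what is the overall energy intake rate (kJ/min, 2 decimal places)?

42.35 kJ/min

Energy encountered per unit search time: 0.344×290 + 0.075×33 = 102.2 kJ/min.
Handling time per unit search time: 0.344×3.5 + 0.075×2.8 = 1.414.
Rate = 102.2/(1 + 1.414) = 42.35 kJ/min.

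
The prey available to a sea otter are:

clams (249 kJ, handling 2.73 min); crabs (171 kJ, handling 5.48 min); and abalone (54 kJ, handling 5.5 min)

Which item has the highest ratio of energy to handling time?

clams

In descending order of E/h:
clams: 249/2.73 = 91.2 kJ/min
crabs: 171/5.48 = 31.2 kJ/min
abalone: 54/5.5 = 9.82 kJ/min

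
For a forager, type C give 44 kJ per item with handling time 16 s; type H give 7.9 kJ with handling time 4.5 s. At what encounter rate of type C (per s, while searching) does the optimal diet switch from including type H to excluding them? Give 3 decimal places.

0.110 per s

The zero-one rule: include type H iff E₂/h₂ > λE₁/(1+λh₁). Equality gives the switch point.
λE₁h₂ = E₂ + λE₂h₁ ⇒ λ = E₂/(E₁h₂ − E₂h₁) = 7.9/(198 − 126.4) = 0.1103 per s.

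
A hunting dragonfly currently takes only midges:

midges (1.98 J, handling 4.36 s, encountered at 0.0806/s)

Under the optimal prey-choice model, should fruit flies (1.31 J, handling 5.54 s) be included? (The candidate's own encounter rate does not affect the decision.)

Current rate: (0.0806×1.98)/(1 + 0.0806×4.36) = 0.1181 J/s.
fruit flies: E/h = 1.31/5.54 = 0.2365 J/s.
Since 0.2365 > R, including fruit flies increases the long-run rate.

Yes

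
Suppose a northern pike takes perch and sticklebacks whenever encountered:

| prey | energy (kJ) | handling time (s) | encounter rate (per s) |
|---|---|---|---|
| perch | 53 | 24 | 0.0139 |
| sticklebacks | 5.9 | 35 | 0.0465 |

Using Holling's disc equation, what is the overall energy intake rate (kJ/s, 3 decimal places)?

Energy encountered per unit search time: 0.0139×53 + 0.0465×5.9 = 1.011 kJ/s.
Handling time per unit search time: 0.0139×24 + 0.0465×35 = 1.961.
Rate = 1.011/(1 + 1.961) = 0.3414 kJ/s.

0.341 kJ/s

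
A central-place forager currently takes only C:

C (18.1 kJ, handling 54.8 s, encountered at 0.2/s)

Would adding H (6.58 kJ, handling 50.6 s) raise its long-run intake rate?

No

Intake rate on the current diet: R = (0.2×18.1) / (1 + 0.2×54.8) = 3.62/11.96 = 0.3027 kJ/s.
Profitability of H: 6.58/50.6 = 0.13 kJ/s.
0.13 < 0.3027, so adding H would lower the average — exclude it.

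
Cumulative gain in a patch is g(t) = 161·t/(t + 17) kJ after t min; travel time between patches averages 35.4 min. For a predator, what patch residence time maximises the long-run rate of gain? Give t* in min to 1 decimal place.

By the marginal value theorem, leave when the instantaneous gain rate g'(t) equals the habitat-wide average g(t)/(T + t).
g'(t) = 161·17/(t + 17)². Setting 161·17/(t+17)² = 161t/[(t+17)(35.4+t)] gives 17(35.4+t) = t(t+17), so t² = 17×35.4 = 601.8.
t* = √601.8 = 24.53 min.

24.5 min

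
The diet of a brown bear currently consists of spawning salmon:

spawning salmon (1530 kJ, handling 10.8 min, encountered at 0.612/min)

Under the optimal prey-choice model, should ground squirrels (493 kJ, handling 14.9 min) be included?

No

On spawning salmon alone, R = ΣλE/(1+Σλh) = 936.4/7.61 = 123 kJ/min.
Profitability of ground squirrels: 493/14.9 = 33.09 kJ/min.
Since 33.09 < R, time spent handling ground squirrels is better spent searching.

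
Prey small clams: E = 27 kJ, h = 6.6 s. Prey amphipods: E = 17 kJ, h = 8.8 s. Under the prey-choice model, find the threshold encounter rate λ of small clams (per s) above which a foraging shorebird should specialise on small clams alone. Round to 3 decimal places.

Drop amphipods once their profitability E₂/h₂ falls below the rate achievable on small clams alone: E₂/h₂ = λE₁/(1 + λh₁).
Solve for λ: λE₁h₂ = E₂(1 + λh₁) → λ(E₁h₂ − E₂h₁) = E₂ → λ = E₂/(E₁h₂ − E₂h₁).
λ = 17/(27×8.8 − 17×6.6) = 17/125.4 = 0.1356 per s.

0.136 per s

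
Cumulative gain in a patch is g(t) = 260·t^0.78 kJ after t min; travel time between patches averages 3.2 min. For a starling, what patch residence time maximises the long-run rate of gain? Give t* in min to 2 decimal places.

By the marginal value theorem, leave when the instantaneous gain rate g'(t) equals the habitat-wide average g(t)/(T + t).
g'(t) = 0.78·260·t^-0.22. Setting 0.78·260·t^-0.22 = 260·t^0.78/(3.2+t) gives 0.78(3.2+t) = t, so 0.22·t = 0.78×3.2.
t* = 0.78×3.2/0.22 = 11.35 min.

11.35 min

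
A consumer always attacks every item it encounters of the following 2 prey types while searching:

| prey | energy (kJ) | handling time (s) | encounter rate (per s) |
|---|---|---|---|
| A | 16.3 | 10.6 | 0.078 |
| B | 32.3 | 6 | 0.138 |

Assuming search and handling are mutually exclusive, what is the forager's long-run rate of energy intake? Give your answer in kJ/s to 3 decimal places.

2.158 kJ/s

Energy encountered per unit search time: 0.078×16.3 + 0.138×32.3 = 5.729 kJ/s.
Handling time per unit search time: 0.078×10.6 + 0.138×6 = 1.655.
Rate = 5.729/(1 + 1.655) = 2.158 kJ/s.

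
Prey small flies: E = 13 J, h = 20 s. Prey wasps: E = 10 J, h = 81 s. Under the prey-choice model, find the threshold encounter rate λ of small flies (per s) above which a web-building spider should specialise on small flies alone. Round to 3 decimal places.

Drop wasps once their profitability E₂/h₂ falls below the rate achievable on small flies alone: E₂/h₂ = λE₁/(1 + λh₁).
Solve for λ: λE₁h₂ = E₂(1 + λh₁) → λ(E₁h₂ − E₂h₁) = E₂ → λ = E₂/(E₁h₂ − E₂h₁).
λ = 10/(13×81 − 10×20) = 10/853 = 0.01172 per s.

0.012 per s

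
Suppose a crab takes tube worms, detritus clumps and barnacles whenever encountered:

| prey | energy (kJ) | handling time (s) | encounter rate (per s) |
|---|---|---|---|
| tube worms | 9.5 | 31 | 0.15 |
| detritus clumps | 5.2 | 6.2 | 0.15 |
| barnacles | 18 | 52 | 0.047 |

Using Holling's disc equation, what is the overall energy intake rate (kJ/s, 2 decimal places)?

0.34 kJ/s

R = (0.15×9.5 + 0.15×5.2 + 0.047×18) / (1 + 0.15×31 + 0.15×6.2 + 0.047×52) = 3.051/9.024 = 0.3381 kJ/s.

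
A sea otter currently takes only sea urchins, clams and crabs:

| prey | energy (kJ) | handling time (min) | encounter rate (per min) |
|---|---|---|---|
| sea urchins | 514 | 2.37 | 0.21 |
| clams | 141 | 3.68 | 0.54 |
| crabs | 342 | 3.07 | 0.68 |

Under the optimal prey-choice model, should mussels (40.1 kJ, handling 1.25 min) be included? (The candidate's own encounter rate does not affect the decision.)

No

Current rate: (0.21×514 + 0.54×141 + 0.68×342)/(1 + 0.21×2.37 + 0.54×3.68 + 0.68×3.07) = 74.77 kJ/min.
mussels: E/h = 40.1/1.25 = 32.08 kJ/min.
32.08 < 74.77, so adding mussels would lower the average — exclude it.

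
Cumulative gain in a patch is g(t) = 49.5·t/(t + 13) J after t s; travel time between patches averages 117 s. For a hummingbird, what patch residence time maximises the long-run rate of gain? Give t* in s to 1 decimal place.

By the marginal value theorem, leave when the instantaneous gain rate g'(t) equals the habitat-wide average g(t)/(T + t).
g'(t) = 49.5·13/(t + 13)². Setting 49.5·13/(t+13)² = 49.5t/[(t+13)(117+t)] gives 13(117+t) = t(t+13), so t² = 13×117 = 1521.
t* = √1521 = 39 s.

39.0 s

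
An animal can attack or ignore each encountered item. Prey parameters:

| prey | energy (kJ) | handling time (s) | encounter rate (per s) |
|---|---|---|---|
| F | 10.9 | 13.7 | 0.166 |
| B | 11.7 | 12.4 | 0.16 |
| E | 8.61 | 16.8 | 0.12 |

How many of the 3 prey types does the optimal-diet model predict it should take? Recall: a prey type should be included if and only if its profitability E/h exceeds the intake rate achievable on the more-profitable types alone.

2

Rank by E/h (kJ/s): B 0.944, F 0.796, E 0.512. Include each in turn until the next type's E/h falls below the running intake rate.
Rate on top 1: 0.6273. F: 0.796 > 0.6273 → include.
Rate on top 2: 0.7001. E: 0.512 < 0.7001 → exclude; stop.
Optimal diet: B, F — 2 of 3 types.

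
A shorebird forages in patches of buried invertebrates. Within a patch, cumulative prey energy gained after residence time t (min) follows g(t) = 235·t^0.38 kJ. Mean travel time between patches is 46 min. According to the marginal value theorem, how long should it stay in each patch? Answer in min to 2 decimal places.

28.19 min

Maximise g(t)/(T+t): set derivative to zero → g'(t)(T+t) = g(t).
g'(t) = 0.38·235·t^-0.62. Setting 0.38·235·t^-0.62 = 235·t^0.38/(46+t) gives 0.38(46+t) = t, so 0.62·t = 0.38×46.
t* = 0.38×46/0.62 = 28.19 min.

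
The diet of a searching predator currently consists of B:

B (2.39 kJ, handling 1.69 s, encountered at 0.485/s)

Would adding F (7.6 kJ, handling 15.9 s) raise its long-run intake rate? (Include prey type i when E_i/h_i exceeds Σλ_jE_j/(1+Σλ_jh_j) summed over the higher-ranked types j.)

On B alone, R = ΣλE/(1+Σλh) = 1.159/1.82 = 0.637 kJ/s.
Profitability of F: 7.6/15.9 = 0.478 kJ/s.
0.478 < 0.637, so adding F would lower the average — exclude it.

No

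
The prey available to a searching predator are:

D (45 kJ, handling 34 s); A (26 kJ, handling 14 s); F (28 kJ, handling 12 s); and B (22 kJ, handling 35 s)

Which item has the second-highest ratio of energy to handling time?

In descending order of E/h:
F: 28/12 = 2.33 kJ/s
A: 26/14 = 1.86 kJ/s
D: 45/34 = 1.32 kJ/s
B: 22/35 = 0.629 kJ/s

A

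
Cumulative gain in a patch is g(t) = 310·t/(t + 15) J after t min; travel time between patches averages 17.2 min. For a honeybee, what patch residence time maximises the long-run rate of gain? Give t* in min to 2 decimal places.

By the marginal value theorem, leave when the instantaneous gain rate g'(t) equals the habitat-wide average g(t)/(T + t).
g'(t) = 310·15/(t + 15)². Setting 310·15/(t+15)² = 310t/[(t+15)(17.2+t)] gives 15(17.2+t) = t(t+15), so t² = 15×17.2 = 258.
t* = √258 = 16.06 min.

16.06 min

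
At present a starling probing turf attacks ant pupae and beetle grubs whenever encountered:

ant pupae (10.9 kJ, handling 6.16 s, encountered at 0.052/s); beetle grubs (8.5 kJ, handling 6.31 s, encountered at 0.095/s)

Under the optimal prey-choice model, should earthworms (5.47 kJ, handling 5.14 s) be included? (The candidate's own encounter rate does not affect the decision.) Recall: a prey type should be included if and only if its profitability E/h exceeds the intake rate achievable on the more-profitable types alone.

Intake rate on the current diet: R = (0.052×10.9 + 0.095×8.5) / (1 + 0.052×6.16 + 0.095×6.31) = 1.374/1.92 = 0.7159 kJ/s.
Profitability of earthworms: 5.47/5.14 = 1.064 kJ/s.
Since 1.064 > R, including earthworms increases the long-run rate.

Yes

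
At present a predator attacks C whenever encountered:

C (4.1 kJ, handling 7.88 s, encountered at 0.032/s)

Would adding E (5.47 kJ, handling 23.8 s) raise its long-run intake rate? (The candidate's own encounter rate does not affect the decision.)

Current rate: (0.032×4.1)/(1 + 0.032×7.88) = 0.1048 kJ/s.
E: E/h = 5.47/23.8 = 0.2298 kJ/s.
0.2298 > 0.1048, so adding E raises the average — include it.

Yes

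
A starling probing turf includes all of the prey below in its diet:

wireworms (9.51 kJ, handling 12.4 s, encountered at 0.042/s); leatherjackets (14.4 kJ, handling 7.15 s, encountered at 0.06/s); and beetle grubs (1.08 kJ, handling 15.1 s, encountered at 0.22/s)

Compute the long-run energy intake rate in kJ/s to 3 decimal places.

0.285 kJ/s

R = (0.042×9.51 + 0.06×14.4 + 0.22×1.08) / (1 + 0.042×12.4 + 0.06×7.15 + 0.22×15.1) = 1.501/5.272 = 0.2847 kJ/s.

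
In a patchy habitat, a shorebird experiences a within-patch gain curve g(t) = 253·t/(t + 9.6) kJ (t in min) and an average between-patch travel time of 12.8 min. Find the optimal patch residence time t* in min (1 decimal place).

By the marginal value theorem, leave when the instantaneous gain rate g'(t) equals the habitat-wide average g(t)/(T + t).
g'(t) = 253·9.6/(t + 9.6)². Setting 253·9.6/(t+9.6)² = 253t/[(t+9.6)(12.8+t)] gives 9.6(12.8+t) = t(t+9.6), so t² = 9.6×12.8 = 122.9.
t* = √122.9 = 11.09 min.

11.1 min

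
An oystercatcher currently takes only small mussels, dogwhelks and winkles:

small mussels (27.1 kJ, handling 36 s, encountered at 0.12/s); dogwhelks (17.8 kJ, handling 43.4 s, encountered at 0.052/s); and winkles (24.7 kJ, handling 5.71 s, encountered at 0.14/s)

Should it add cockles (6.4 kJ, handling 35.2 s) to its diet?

On small mussels, dogwhelks and winkles alone, R = ΣλE/(1+Σλh) = 7.636/8.376 = 0.9116 kJ/s.
cockles: E/h = 6.4/35.2 = 0.1818 kJ/s.
0.1818 < 0.9116, so adding cockles would lower the average — exclude it.

No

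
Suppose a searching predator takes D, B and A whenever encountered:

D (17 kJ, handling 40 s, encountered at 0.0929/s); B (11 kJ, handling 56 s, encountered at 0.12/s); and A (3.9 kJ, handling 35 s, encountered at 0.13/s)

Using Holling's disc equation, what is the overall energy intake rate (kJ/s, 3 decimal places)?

0.213 kJ/s

R = (0.0929×17 + 0.12×11 + 0.13×3.9) / (1 + 0.0929×40 + 0.12×56 + 0.13×35) = 3.406/15.99 = 0.2131 kJ/s.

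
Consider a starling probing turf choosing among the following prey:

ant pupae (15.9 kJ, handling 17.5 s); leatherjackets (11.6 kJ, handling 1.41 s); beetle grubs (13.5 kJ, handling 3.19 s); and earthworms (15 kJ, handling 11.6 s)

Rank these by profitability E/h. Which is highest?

leatherjackets

In descending order of E/h:
leatherjackets: 11.6/1.41 = 8.23 kJ/s
beetle grubs: 13.5/3.19 = 4.23 kJ/s
earthworms: 15/11.6 = 1.29 kJ/s
ant pupae: 15.9/17.5 = 0.909 kJ/s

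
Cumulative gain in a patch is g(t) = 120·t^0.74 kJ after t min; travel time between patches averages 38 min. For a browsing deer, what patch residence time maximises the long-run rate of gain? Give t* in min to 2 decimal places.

Optimal t* satisfies g'(t*) = g(t*)/(T + t*).
g'(t) = 0.74·120·t^-0.26. Setting 0.74·120·t^-0.26 = 120·t^0.74/(38+t) gives 0.74(38+t) = t, so 0.26·t = 0.74×38.
t* = 0.74×38/0.26 = 108.2 min.

108.15 min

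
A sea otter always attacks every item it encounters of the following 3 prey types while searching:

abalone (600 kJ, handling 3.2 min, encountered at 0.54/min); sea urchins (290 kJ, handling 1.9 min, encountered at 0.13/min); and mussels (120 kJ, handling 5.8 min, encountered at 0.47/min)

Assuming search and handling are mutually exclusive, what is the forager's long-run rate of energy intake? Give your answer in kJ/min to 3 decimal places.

73.338 kJ/min

Energy encountered per unit search time: 0.54×600 + 0.13×290 + 0.47×120 = 418.1 kJ/min.
Handling time per unit search time: 0.54×3.2 + 0.13×1.9 + 0.47×5.8 = 4.701.
Rate = 418.1/(1 + 4.701) = 73.34 kJ/min.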